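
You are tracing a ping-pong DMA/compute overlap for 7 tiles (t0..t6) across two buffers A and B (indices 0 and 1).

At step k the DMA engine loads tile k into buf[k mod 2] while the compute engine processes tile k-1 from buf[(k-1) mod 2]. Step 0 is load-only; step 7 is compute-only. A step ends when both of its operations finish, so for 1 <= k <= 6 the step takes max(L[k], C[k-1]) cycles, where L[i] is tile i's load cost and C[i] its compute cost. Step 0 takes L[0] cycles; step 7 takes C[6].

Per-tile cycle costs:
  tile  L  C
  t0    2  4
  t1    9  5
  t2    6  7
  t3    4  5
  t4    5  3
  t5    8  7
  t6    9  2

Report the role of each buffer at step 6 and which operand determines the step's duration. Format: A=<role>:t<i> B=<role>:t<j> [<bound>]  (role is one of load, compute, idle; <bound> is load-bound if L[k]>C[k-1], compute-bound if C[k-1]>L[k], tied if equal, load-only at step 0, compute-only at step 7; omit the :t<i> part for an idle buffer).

step 0: L[0]=2 → dur=2, Σ=2 | A=load:t0 B=idle [load-only]
step 1: L[1]=9 C[0]=4 → dur=9, Σ=11 | A=compute:t0 B=load:t1 [load-bound]
step 2: L[2]=6 C[1]=5 → dur=6, Σ=17 | A=load:t2 B=compute:t1 [load-bound]
step 3: L[3]=4 C[2]=7 → dur=7, Σ=24 | A=compute:t2 B=load:t3 [compute-bound]
step 4: L[4]=5 C[3]=5 → dur=5, Σ=29 | A=load:t4 B=compute:t3 [tied]
step 5: L[5]=8 C[4]=3 → dur=8, Σ=37 | A=compute:t4 B=load:t5 [load-bound]
step 6: L[6]=9 C[5]=7 → dur=9, Σ=46 | A=load:t6 B=compute:t5 [load-bound]
step 7: C[6]=2 → dur=2, Σ=48 | A=compute:t6 B=idle [compute-only]

step 6: A=load:t6 B=compute:t5 [load-bound]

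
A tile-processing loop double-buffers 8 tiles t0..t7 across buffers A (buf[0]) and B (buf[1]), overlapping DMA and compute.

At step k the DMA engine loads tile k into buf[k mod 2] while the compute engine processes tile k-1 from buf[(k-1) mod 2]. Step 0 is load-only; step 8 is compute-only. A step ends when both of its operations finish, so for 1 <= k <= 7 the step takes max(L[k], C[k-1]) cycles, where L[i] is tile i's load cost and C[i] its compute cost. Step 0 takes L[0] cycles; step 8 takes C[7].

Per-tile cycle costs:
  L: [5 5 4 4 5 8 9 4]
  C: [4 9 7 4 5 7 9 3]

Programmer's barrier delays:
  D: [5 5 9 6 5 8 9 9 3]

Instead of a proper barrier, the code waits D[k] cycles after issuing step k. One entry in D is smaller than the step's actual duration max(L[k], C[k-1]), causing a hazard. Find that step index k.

hazard at step 3

[0] required=L[0]=5=5 vs D=5 ok
[1] required=max(L[1]=5,C[0]=4)=5 vs D=5 ok
[2] required=max(L[2]=4,C[1]=9)=9 vs D=9 ok
[3] required=max(L[3]=4,C[2]=7)=7 vs D=6 SHORT
[4] required=max(L[4]=5,C[3]=4)=5 vs D=5 ok
[5] required=max(L[5]=8,C[4]=5)=8 vs D=8 ok
[6] required=max(L[6]=9,C[5]=7)=9 vs D=9 ok
[7] required=max(L[7]=4,C[6]=9)=9 vs D=9 ok
[8] required=C[7]=3=3 vs D=3 ok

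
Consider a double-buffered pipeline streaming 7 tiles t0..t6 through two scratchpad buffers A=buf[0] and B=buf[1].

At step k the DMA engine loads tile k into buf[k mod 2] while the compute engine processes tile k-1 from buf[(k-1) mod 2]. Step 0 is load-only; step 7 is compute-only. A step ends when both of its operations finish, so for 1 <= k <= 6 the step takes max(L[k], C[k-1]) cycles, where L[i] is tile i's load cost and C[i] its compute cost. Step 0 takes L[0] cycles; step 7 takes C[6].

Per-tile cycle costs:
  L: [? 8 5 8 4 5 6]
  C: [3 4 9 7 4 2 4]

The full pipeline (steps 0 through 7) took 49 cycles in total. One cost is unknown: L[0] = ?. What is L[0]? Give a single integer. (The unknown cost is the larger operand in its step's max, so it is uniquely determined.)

step 0 = dur = L[0]=? = L[0]  (unknown; binding)
step 1 = dur = max(L[1]=8, C[0]=3) = 8
step 2 = dur = max(L[2]=5, C[1]=4) = 5
step 3 = dur = max(L[3]=8, C[2]=9) = 9
step 4 = dur = max(L[4]=4, C[3]=7) = 7
step 5 = dur = max(L[5]=5, C[4]=4) = 5
step 6 = dur = max(L[6]=6, C[5]=2) = 6
step 7 = dur = C[6]=4 = 4
sum of known step durations = 44
dur[0] = total - known = 49 - 44 = 5
L[0] is the binding max in step 0, so L[0] = dur[0] = 5

L[0] = 5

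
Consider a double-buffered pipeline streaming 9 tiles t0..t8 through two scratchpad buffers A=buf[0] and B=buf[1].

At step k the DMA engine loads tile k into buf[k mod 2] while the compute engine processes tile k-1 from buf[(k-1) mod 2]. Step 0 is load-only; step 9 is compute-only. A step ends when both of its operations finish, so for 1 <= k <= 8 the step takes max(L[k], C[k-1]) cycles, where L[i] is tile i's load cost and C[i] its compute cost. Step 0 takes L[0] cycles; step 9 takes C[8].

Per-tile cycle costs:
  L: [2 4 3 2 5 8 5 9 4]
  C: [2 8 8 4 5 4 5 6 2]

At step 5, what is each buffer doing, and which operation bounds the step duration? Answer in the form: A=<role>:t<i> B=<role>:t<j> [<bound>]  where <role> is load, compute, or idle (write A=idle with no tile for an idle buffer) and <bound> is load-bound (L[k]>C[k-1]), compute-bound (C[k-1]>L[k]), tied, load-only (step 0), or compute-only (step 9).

k=0 load=t0/2c comp=- wait=2 total=2
k=1 load=t1/4c comp=t0/2c wait=4 total=6
k=2 load=t2/3c comp=t1/8c wait=8 total=14
k=3 load=t3/2c comp=t2/8c wait=8 total=22
k=4 load=t4/5c comp=t3/4c wait=5 total=27
k=5 load=t5/8c comp=t4/5c wait=8 total=35
k=6 load=t6/5c comp=t5/4c wait=5 total=40
k=7 load=t7/9c comp=t6/5c wait=9 total=49
k=8 load=t8/4c comp=t7/6c wait=6 total=55
k=9 load=- comp=t8/2c wait=2 total=57

step 5: A=compute:t4 B=load:t5 [load-bound]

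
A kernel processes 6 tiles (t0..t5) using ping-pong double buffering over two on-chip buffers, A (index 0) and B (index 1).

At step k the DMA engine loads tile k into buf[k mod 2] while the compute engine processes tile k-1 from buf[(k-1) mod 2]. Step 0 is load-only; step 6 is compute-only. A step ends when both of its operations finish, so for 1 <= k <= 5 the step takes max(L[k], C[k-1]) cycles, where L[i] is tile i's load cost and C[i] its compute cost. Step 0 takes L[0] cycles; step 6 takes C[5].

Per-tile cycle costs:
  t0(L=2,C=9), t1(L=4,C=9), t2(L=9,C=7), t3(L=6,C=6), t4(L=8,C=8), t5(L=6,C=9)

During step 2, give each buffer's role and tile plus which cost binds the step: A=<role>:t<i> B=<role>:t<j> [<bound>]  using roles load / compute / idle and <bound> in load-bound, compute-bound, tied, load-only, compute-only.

[0] DMA t0→A (2c) ∥ CU idle ⇒ 2c, clock 2
[1] DMA t1→B (4c) ∥ CU A:t0 (9c) ⇒ 9c, clock 11
[2] DMA t2→A (9c) ∥ CU B:t1 (9c) ⇒ 9c, clock 20
[3] DMA t3→B (6c) ∥ CU A:t2 (7c) ⇒ 7c, clock 27
[4] DMA t4→A (8c) ∥ CU B:t3 (6c) ⇒ 8c, clock 35
[5] DMA t5→B (6c) ∥ CU A:t4 (8c) ⇒ 8c, clock 43
[6] DMA idle ∥ CU B:t5 (9c) ⇒ 9c, clock 52

step 2: A=load:t2 B=compute:t1 [tied]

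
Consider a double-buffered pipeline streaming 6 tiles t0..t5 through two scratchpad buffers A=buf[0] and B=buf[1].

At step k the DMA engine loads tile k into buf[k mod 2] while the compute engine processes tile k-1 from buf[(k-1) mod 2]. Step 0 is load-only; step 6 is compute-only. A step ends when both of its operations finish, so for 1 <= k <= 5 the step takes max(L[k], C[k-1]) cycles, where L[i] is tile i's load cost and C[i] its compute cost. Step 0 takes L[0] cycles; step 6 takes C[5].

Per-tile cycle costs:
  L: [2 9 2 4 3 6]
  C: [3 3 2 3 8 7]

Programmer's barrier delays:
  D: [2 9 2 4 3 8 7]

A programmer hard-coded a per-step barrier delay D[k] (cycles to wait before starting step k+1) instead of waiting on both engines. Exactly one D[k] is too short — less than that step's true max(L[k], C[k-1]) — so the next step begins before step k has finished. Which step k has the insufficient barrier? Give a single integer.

hazard at step 2

step 0: need L[0]=2 = 2; D[0]=2 ok
step 1: need max(L[1]=9,C[0]=3) = 9; D[1]=9 ok
step 2: need max(L[2]=2,C[1]=3) = 3; D[2]=2 SHORT
step 3: need max(L[3]=4,C[2]=2) = 4; D[3]=4 ok
step 4: need max(L[4]=3,C[3]=3) = 3; D[4]=3 ok
step 5: need max(L[5]=6,C[4]=8) = 8; D[5]=8 ok
step 6: need C[5]=7 = 7; D[6]=7 ok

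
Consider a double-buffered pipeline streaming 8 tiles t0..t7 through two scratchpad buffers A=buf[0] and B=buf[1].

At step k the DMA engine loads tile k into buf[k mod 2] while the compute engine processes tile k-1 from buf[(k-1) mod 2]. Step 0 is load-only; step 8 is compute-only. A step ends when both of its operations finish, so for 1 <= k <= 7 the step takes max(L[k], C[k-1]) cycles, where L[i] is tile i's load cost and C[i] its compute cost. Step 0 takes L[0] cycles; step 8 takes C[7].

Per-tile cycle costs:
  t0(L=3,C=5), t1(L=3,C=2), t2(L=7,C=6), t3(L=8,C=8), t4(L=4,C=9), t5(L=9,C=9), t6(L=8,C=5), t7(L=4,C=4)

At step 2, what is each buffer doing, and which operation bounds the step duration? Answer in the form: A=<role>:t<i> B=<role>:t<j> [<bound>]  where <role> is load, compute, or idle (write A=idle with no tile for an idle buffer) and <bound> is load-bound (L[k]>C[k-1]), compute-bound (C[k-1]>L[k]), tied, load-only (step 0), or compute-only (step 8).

step 2: A=load:t2 B=compute:t1 [load-bound]

  0. 3=3c; end=3; A:t0 B:-
  1. max(3,5)=5c; end=8; A:t0 B:t1
  2. max(7,2)=7c; end=15; A:t2 B:t1
  3. max(8,6)=8c; end=23; A:t2 B:t3
  4. max(4,8)=8c; end=31; A:t4 B:t3
  5. max(9,9)=9c; end=40; A:t4 B:t5
  6. max(8,9)=9c; end=49; A:t6 B:t5
  7. max(4,5)=5c; end=54; A:t6 B:t7
  8. 4=4c; end=58; A:t6 B:t7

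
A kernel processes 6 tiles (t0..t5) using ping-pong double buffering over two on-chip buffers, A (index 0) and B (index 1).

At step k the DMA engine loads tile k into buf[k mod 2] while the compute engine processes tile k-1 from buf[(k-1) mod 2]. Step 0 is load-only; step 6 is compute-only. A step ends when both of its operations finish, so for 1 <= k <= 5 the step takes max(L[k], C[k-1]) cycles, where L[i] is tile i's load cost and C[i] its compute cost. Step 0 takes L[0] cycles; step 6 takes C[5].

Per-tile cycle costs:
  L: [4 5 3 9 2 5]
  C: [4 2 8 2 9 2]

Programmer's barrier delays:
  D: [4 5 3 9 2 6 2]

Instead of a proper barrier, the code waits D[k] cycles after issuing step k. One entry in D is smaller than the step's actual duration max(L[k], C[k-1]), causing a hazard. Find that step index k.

hazard at step 5

k=0 barrier L[0]=4→4c, D[0]=4 ok
k=1 barrier max(L[1]=5,C[0]=4)→5c, D[1]=5 ok
k=2 barrier max(L[2]=3,C[1]=2)→3c, D[2]=3 ok
k=3 barrier max(L[3]=9,C[2]=8)→9c, D[3]=9 ok
k=4 barrier max(L[4]=2,C[3]=2)→2c, D[4]=2 ok
k=5 barrier max(L[5]=5,C[4]=9)→9c, D[5]=6 SHORT
k=6 barrier C[5]=2→2c, D[6]=2 ok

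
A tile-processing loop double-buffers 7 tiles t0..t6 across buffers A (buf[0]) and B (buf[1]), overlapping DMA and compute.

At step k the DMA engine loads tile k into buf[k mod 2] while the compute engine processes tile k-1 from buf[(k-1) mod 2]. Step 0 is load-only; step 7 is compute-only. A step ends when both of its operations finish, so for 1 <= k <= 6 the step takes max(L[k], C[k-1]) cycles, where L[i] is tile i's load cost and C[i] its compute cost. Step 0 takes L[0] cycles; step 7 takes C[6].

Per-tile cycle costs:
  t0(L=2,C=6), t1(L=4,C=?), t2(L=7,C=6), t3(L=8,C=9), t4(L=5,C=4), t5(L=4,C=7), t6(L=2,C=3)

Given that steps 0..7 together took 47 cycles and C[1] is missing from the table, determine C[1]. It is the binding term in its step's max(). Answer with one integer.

step 0 → dur = L[0]=2 = 2
step 1 → dur = max(L[1]=4, C[0]=6) = 6
step 2 → dur = max(L[2]=7, C[1]=?) = C[1]  (unknown; binding)
step 3 → dur = max(L[3]=8, C[2]=6) = 8
step 4 → dur = max(L[4]=5, C[3]=9) = 9
step 5 → dur = max(L[5]=4, C[4]=4) = 4
step 6 → dur = max(L[6]=2, C[5]=7) = 7
step 7 → dur = C[6]=3 = 3
sum of known step durations = 39
dur[2] = total - known = 47 - 39 = 8
C[1] is the binding max in step 2, so C[1] = dur[2] = 8

C[1] = 8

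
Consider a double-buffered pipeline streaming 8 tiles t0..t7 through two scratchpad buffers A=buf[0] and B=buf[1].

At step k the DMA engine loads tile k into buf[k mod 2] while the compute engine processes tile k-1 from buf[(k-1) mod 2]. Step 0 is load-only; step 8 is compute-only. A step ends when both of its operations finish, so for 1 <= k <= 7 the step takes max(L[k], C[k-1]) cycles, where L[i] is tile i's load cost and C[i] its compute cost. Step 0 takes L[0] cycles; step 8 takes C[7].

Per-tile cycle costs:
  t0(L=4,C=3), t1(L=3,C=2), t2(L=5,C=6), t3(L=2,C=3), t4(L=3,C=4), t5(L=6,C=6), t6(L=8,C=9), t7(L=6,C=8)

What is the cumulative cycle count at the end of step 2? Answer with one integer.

end_cycle[2] = 12

  0. 4=4c; end=4; A:t0 B:-
  1. max(3,3)=3c; end=7; A:t0 B:t1
  2. max(5,2)=5c; end=12; A:t2 B:t1
  3. max(2,6)=6c; end=18; A:t2 B:t3
  4. max(3,3)=3c; end=21; A:t4 B:t3
  5. max(6,4)=6c; end=27; A:t4 B:t5
  6. max(8,6)=8c; end=35; A:t6 B:t5
  7. max(6,9)=9c; end=44; A:t6 B:t7
  8. 8=8c; end=52; A:t6 B:t7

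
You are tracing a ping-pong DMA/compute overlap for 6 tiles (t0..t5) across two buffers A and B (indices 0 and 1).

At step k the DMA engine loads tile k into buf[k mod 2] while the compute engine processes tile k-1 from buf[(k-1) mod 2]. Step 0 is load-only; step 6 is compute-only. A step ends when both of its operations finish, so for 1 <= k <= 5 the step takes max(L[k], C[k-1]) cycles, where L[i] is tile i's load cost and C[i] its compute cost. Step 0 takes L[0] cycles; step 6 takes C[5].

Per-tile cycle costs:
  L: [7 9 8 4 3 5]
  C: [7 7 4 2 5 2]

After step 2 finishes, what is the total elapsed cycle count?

end_cycle[2] = 24

[0] DMA t0→A (7c) ∥ CU idle ⇒ 7c, clock 7
[1] DMA t1→B (9c) ∥ CU A:t0 (7c) ⇒ 9c, clock 16
[2] DMA t2→A (8c) ∥ CU B:t1 (7c) ⇒ 8c, clock 24
[3] DMA t3→B (4c) ∥ CU A:t2 (4c) ⇒ 4c, clock 28
[4] DMA t4→A (3c) ∥ CU B:t3 (2c) ⇒ 3c, clock 31
[5] DMA t5→B (5c) ∥ CU A:t4 (5c) ⇒ 5c, clock 36
[6] DMA idle ∥ CU B:t5 (2c) ⇒ 2c, clock 38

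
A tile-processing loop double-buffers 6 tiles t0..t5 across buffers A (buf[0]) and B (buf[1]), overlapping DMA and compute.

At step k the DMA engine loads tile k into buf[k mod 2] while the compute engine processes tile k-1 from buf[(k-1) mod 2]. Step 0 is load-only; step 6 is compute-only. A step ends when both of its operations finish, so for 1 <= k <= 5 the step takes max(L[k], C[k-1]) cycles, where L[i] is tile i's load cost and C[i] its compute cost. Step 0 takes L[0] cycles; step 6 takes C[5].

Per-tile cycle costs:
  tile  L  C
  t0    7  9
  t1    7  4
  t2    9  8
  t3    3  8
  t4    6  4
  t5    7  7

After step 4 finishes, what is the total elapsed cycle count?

end_cycle[4] = 41

  0. 7=7c; end=7; A:t0 B:-
  1. max(7,9)=9c; end=16; A:t0 B:t1
  2. max(9,4)=9c; end=25; A:t2 B:t1
  3. max(3,8)=8c; end=33; A:t2 B:t3
  4. max(6,8)=8c; end=41; A:t4 B:t3
  5. max(7,4)=7c; end=48; A:t4 B:t5
  6. 7=7c; end=55; A:t4 B:t5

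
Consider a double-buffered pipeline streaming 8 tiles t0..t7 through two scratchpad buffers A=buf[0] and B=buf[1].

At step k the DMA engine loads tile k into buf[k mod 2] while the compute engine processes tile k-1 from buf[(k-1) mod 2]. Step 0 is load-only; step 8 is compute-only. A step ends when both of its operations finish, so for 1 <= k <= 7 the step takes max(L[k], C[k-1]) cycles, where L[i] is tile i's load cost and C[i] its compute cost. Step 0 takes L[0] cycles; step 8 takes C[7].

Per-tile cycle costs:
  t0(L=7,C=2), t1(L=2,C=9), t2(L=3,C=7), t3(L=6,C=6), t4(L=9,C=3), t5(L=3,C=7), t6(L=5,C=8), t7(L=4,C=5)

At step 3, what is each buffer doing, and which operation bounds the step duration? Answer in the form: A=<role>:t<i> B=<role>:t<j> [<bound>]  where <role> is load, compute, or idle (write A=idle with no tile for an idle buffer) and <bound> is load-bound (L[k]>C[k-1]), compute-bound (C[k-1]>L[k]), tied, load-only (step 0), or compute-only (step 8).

step 3: A=compute:t2 B=load:t3 [compute-bound]

[0] DMA t0→A (7c) ∥ CU idle ⇒ 7c, clock 7
[1] DMA t1→B (2c) ∥ CU A:t0 (2c) ⇒ 2c, clock 9
[2] DMA t2→A (3c) ∥ CU B:t1 (9c) ⇒ 9c, clock 18
[3] DMA t3→B (6c) ∥ CU A:t2 (7c) ⇒ 7c, clock 25
[4] DMA t4→A (9c) ∥ CU B:t3 (6c) ⇒ 9c, clock 34
[5] DMA t5→B (3c) ∥ CU A:t4 (3c) ⇒ 3c, clock 37
[6] DMA t6→A (5c) ∥ CU B:t5 (7c) ⇒ 7c, clock 44
[7] DMA t7→B (4c) ∥ CU A:t6 (8c) ⇒ 8c, clock 52
[8] DMA idle ∥ CU B:t7 (5c) ⇒ 5c, clock 57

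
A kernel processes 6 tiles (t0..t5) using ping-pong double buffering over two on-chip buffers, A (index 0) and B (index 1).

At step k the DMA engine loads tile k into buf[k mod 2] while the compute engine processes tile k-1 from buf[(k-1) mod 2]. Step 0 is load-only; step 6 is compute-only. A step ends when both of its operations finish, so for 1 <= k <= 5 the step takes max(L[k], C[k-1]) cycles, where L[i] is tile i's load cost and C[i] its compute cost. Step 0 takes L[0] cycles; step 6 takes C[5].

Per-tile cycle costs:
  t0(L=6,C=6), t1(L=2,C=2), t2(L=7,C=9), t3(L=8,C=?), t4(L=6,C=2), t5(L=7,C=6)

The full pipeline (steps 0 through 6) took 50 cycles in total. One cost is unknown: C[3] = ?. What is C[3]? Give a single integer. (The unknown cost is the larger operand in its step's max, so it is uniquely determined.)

C[3] = 9

step 0 = dur = L[0]=6 = 6
step 1 = dur = max(L[1]=2, C[0]=6) = 6
step 2 = dur = max(L[2]=7, C[1]=2) = 7
step 3 = dur = max(L[3]=8, C[2]=9) = 9
step 4 = dur = max(L[4]=6, C[3]=?) = C[3]  (unknown; binding)
step 5 = dur = max(L[5]=7, C[4]=2) = 7
step 6 = dur = C[5]=6 = 6
sum of known step durations = 41
dur[4] = total - known = 50 - 41 = 9
C[3] is the binding max in step 4, so C[3] = dur[4] = 9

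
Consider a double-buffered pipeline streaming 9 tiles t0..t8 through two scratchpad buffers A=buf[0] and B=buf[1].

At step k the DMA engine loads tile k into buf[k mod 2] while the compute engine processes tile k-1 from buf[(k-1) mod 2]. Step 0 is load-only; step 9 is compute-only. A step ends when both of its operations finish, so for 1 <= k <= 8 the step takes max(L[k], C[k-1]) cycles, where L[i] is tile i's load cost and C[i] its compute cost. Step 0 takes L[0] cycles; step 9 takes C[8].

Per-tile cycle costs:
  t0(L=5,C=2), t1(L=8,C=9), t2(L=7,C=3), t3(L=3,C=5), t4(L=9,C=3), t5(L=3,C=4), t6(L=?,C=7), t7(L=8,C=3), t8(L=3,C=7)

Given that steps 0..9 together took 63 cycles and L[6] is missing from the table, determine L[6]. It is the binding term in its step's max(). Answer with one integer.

step 0 | dur = L[0]=5 = 5
step 1 | dur = max(L[1]=8, C[0]=2) = 8
step 2 | dur = max(L[2]=7, C[1]=9) = 9
step 3 | dur = max(L[3]=3, C[2]=3) = 3
step 4 | dur = max(L[4]=9, C[3]=5) = 9
step 5 | dur = max(L[5]=3, C[4]=3) = 3
step 6 | dur = max(L[6]=?, C[5]=4) = L[6]  (unknown; binding)
step 7 | dur = max(L[7]=8, C[6]=7) = 8
step 8 | dur = max(L[8]=3, C[7]=3) = 3
step 9 | dur = C[8]=7 = 7
sum of known step durations = 55
dur[6] = total - known = 63 - 55 = 8
L[6] is the binding max in step 6, so L[6] = dur[6] = 8

L[6] = 8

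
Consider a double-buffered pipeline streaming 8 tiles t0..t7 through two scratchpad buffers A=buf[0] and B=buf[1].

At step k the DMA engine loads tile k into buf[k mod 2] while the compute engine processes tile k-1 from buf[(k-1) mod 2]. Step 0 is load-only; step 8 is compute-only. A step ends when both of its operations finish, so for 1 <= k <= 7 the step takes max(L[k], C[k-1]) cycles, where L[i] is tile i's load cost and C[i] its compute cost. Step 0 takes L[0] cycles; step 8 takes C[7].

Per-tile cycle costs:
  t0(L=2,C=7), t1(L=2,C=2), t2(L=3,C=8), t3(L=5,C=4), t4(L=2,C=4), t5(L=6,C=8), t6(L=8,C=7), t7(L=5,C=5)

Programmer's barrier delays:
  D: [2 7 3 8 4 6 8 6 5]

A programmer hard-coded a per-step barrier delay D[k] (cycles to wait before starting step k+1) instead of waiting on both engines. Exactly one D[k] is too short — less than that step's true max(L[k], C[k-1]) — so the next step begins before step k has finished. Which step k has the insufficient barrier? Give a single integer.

k=0 barrier L[0]=2→2c, D[0]=2 ok
k=1 barrier max(L[1]=2,C[0]=7)→7c, D[1]=7 ok
k=2 barrier max(L[2]=3,C[1]=2)→3c, D[2]=3 ok
k=3 barrier max(L[3]=5,C[2]=8)→8c, D[3]=8 ok
k=4 barrier max(L[4]=2,C[3]=4)→4c, D[4]=4 ok
k=5 barrier max(L[5]=6,C[4]=4)→6c, D[5]=6 ok
k=6 barrier max(L[6]=8,C[5]=8)→8c, D[6]=8 ok
k=7 barrier max(L[7]=5,C[6]=7)→7c, D[7]=6 SHORT
k=8 barrier C[7]=5→5c, D[8]=5 ok

hazard at step 7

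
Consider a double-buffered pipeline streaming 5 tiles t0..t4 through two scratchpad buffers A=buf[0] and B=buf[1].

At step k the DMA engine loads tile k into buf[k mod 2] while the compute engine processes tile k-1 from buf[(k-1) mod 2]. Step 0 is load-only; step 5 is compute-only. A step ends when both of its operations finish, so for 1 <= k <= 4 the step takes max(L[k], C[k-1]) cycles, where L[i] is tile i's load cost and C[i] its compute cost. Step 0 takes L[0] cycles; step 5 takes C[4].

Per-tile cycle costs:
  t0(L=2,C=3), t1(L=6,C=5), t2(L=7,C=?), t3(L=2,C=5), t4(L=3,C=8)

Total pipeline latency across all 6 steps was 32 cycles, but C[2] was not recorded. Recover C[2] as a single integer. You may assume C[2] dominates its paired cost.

C[2] = 4

step 0 = dur = L[0]=2 = 2
step 1 = dur = max(L[1]=6, C[0]=3) = 6
step 2 = dur = max(L[2]=7, C[1]=5) = 7
step 3 = dur = max(L[3]=2, C[2]=?) = C[2]  (unknown; binding)
step 4 = dur = max(L[4]=3, C[3]=5) = 5
step 5 = dur = C[4]=8 = 8
sum of known step durations = 28
dur[3] = total - known = 32 - 28 = 4
C[2] is the binding max in step 3, so C[2] = dur[3] = 4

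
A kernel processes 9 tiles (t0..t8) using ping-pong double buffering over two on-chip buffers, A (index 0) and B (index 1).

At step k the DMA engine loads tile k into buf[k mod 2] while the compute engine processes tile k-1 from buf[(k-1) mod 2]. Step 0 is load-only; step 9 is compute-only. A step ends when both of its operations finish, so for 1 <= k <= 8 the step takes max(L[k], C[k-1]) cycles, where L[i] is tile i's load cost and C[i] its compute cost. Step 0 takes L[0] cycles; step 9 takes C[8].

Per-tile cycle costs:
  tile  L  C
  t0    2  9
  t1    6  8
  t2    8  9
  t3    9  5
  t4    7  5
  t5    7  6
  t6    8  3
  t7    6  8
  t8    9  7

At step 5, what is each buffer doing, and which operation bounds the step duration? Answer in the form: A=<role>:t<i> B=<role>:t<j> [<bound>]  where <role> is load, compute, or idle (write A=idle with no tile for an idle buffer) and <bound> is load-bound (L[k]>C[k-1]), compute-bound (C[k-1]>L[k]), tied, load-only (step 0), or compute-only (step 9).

[0] DMA t0→A (2c) ∥ CU idle ⇒ 2c, clock 2
[1] DMA t1→B (6c) ∥ CU A:t0 (9c) ⇒ 9c, clock 11
[2] DMA t2→A (8c) ∥ CU B:t1 (8c) ⇒ 8c, clock 19
[3] DMA t3→B (9c) ∥ CU A:t2 (9c) ⇒ 9c, clock 28
[4] DMA t4→A (7c) ∥ CU B:t3 (5c) ⇒ 7c, clock 35
[5] DMA t5→B (7c) ∥ CU A:t4 (5c) ⇒ 7c, clock 42
[6] DMA t6→A (8c) ∥ CU B:t5 (6c) ⇒ 8c, clock 50
[7] DMA t7→B (6c) ∥ CU A:t6 (3c) ⇒ 6c, clock 56
[8] DMA t8→A (9c) ∥ CU B:t7 (8c) ⇒ 9c, clock 65
[9] DMA idle ∥ CU A:t8 (7c) ⇒ 7c, clock 72

step 5: A=compute:t4 B=load:t5 [load-bound]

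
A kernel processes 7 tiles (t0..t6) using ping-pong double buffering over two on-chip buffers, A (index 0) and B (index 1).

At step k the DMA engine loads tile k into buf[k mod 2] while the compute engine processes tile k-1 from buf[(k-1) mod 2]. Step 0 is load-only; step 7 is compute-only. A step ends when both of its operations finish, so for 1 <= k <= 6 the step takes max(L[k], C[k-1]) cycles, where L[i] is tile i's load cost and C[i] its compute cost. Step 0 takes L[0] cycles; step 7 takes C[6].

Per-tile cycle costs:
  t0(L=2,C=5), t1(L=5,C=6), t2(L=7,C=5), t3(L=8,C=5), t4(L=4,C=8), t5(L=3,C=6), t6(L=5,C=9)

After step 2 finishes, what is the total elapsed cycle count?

end_cycle[2] = 14

k=0 load=t0/2c comp=- wait=2 total=2
k=1 load=t1/5c comp=t0/5c wait=5 total=7
k=2 load=t2/7c comp=t1/6c wait=7 total=14
k=3 load=t3/8c comp=t2/5c wait=8 total=22
k=4 load=t4/4c comp=t3/5c wait=5 total=27
k=5 load=t5/3c comp=t4/8c wait=8 total=35
k=6 load=t6/5c comp=t5/6c wait=6 total=41
k=7 load=- comp=t6/9c wait=9 total=50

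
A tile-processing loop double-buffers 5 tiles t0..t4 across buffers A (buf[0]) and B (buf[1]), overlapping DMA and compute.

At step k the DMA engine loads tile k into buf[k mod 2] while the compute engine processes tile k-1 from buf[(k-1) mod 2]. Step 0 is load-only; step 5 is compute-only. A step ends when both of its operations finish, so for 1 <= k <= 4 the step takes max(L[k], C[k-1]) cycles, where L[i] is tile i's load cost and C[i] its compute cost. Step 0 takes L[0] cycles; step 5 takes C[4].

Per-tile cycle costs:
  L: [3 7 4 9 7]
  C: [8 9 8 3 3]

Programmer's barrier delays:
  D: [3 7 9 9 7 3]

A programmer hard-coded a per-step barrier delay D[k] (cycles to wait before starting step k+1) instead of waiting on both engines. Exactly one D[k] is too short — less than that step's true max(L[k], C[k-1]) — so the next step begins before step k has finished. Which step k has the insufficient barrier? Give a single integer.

hazard at step 1

[0] required=L[0]=3=3 vs D=3 ok
[1] required=max(L[1]=7,C[0]=8)=8 vs D=7 SHORT
[2] required=max(L[2]=4,C[1]=9)=9 vs D=9 ok
[3] required=max(L[3]=9,C[2]=8)=9 vs D=9 ok
[4] required=max(L[4]=7,C[3]=3)=7 vs D=7 ok
[5] required=C[4]=3=3 vs D=3 ok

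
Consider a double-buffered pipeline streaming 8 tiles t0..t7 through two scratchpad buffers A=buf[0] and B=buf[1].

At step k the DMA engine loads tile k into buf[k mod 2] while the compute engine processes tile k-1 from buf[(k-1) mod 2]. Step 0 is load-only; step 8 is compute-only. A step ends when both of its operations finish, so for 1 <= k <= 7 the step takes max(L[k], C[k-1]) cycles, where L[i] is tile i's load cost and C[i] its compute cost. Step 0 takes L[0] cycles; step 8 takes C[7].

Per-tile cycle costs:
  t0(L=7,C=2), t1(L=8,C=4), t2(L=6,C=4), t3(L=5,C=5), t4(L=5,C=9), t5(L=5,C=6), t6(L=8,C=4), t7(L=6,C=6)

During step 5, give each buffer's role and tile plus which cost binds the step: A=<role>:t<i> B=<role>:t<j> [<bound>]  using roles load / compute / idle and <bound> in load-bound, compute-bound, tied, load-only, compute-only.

step 5: A=compute:t4 B=load:t5 [compute-bound]

step 0: L[0]=7 → dur=7, Σ=7 | A=load:t0 B=idle [load-only]
step 1: L[1]=8 C[0]=2 → dur=8, Σ=15 | A=compute:t0 B=load:t1 [load-bound]
step 2: L[2]=6 C[1]=4 → dur=6, Σ=21 | A=load:t2 B=compute:t1 [load-bound]
step 3: L[3]=5 C[2]=4 → dur=5, Σ=26 | A=compute:t2 B=load:t3 [load-bound]
step 4: L[4]=5 C[3]=5 → dur=5, Σ=31 | A=load:t4 B=compute:t3 [tied]
step 5: L[5]=5 C[4]=9 → dur=9, Σ=40 | A=compute:t4 B=load:t5 [compute-bound]
step 6: L[6]=8 C[5]=6 → dur=8, Σ=48 | A=load:t6 B=compute:t5 [load-bound]
step 7: L[7]=6 C[6]=4 → dur=6, Σ=54 | A=compute:t6 B=load:t7 [load-bound]
step 8: C[7]=6 → dur=6, Σ=60 | A=idle B=compute:t7 [compute-only]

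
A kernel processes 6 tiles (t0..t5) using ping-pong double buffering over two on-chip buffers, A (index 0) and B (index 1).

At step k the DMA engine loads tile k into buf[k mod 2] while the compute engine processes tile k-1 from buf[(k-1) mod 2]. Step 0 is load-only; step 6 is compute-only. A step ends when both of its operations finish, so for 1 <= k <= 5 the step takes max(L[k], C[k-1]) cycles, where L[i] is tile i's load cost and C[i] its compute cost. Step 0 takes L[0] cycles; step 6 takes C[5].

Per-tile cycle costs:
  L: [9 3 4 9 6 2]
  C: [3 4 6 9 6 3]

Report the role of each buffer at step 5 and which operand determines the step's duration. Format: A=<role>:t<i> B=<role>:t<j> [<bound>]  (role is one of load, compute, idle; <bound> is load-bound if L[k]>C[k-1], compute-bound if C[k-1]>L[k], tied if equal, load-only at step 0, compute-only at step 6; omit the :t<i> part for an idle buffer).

step 5: A=compute:t4 B=load:t5 [compute-bound]

  0. 9=9c; end=9; A:t0 B:-
  1. max(3,3)=3c; end=12; A:t0 B:t1
  2. max(4,4)=4c; end=16; A:t2 B:t1
  3. max(9,6)=9c; end=25; A:t2 B:t3
  4. max(6,9)=9c; end=34; A:t4 B:t3
  5. max(2,6)=6c; end=40; A:t4 B:t5
  6. 3=3c; end=43; A:t4 B:t5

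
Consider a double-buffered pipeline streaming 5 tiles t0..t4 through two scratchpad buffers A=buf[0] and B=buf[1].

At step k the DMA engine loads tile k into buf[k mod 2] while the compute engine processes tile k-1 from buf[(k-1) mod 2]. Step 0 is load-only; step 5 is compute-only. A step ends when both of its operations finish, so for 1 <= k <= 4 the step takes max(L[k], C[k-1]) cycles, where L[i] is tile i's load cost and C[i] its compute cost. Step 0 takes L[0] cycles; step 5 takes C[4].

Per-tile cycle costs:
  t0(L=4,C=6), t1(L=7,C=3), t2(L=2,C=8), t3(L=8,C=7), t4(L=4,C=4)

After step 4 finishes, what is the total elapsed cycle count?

end_cycle[4] = 29

  0. 4=4c; end=4; A:t0 B:-
  1. max(7,6)=7c; end=11; A:t0 B:t1
  2. max(2,3)=3c; end=14; A:t2 B:t1
  3. max(8,8)=8c; end=22; A:t2 B:t3
  4. max(4,7)=7c; end=29; A:t4 B:t3
  5. 4=4c; end=33; A:t4 B:t3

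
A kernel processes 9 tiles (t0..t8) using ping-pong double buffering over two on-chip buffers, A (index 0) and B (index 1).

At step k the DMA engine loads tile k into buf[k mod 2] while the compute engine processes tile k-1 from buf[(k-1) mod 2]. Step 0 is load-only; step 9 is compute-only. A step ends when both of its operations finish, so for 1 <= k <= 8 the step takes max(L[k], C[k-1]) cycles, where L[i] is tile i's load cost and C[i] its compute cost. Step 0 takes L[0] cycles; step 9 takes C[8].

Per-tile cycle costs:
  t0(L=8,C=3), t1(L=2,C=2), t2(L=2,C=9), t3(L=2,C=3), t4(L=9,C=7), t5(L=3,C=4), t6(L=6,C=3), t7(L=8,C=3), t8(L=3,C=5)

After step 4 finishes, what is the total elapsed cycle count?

end_cycle[4] = 31

step 0: L[0]=8 → dur=8, Σ=8 | A=load:t0 B=idle [load-only]
step 1: L[1]=2 C[0]=3 → dur=3, Σ=11 | A=compute:t0 B=load:t1 [compute-bound]
step 2: L[2]=2 C[1]=2 → dur=2, Σ=13 | A=load:t2 B=compute:t1 [tied]
step 3: L[3]=2 C[2]=9 → dur=9, Σ=22 | A=compute:t2 B=load:t3 [compute-bound]
step 4: L[4]=9 C[3]=3 → dur=9, Σ=31 | A=load:t4 B=compute:t3 [load-bound]
step 5: L[5]=3 C[4]=7 → dur=7, Σ=38 | A=compute:t4 B=load:t5 [compute-bound]
step 6: L[6]=6 C[5]=4 → dur=6, Σ=44 | A=load:t6 B=compute:t5 [load-bound]
step 7: L[7]=8 C[6]=3 → dur=8, Σ=52 | A=compute:t6 B=load:t7 [load-bound]
step 8: L[8]=3 C[7]=3 → dur=3, Σ=55 | A=load:t8 B=compute:t7 [tied]
step 9: C[8]=5 → dur=5, Σ=60 | A=compute:t8 B=idle [compute-only]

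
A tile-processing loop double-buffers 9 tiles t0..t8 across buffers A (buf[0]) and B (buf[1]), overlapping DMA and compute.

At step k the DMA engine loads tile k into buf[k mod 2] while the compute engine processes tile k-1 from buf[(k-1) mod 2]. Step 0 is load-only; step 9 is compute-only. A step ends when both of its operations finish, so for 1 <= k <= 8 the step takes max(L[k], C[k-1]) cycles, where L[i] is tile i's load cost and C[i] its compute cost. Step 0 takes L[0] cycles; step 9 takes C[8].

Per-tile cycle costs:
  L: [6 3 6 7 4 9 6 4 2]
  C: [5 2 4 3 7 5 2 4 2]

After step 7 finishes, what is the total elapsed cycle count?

end_cycle[7] = 47

[0] DMA t0→A (6c) ∥ CU idle ⇒ 6c, clock 6
[1] DMA t1→B (3c) ∥ CU A:t0 (5c) ⇒ 5c, clock 11
[2] DMA t2→A (6c) ∥ CU B:t1 (2c) ⇒ 6c, clock 17
[3] DMA t3→B (7c) ∥ CU A:t2 (4c) ⇒ 7c, clock 24
[4] DMA t4→A (4c) ∥ CU B:t3 (3c) ⇒ 4c, clock 28
[5] DMA t5→B (9c) ∥ CU A:t4 (7c) ⇒ 9c, clock 37
[6] DMA t6→A (6c) ∥ CU B:t5 (5c) ⇒ 6c, clock 43
[7] DMA t7→B (4c) ∥ CU A:t6 (2c) ⇒ 4c, clock 47
[8] DMA t8→A (2c) ∥ CU B:t7 (4c) ⇒ 4c, clock 51
[9] DMA idle ∥ CU A:t8 (2c) ⇒ 2c, clock 53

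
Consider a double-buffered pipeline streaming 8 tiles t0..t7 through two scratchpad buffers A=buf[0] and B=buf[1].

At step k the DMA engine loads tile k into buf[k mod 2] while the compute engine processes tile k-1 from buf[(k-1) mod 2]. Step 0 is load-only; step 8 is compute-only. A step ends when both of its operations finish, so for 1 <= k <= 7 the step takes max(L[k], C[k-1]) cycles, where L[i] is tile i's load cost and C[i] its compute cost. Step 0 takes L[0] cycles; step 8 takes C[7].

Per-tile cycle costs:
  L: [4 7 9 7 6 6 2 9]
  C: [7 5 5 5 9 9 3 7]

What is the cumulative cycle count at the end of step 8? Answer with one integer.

step 0: L[0]=4 → dur=4, Σ=4 | A=load:t0 B=idle [load-only]
step 1: L[1]=7 C[0]=7 → dur=7, Σ=11 | A=compute:t0 B=load:t1 [tied]
step 2: L[2]=9 C[1]=5 → dur=9, Σ=20 | A=load:t2 B=compute:t1 [load-bound]
step 3: L[3]=7 C[2]=5 → dur=7, Σ=27 | A=compute:t2 B=load:t3 [load-bound]
step 4: L[4]=6 C[3]=5 → dur=6, Σ=33 | A=load:t4 B=compute:t3 [load-bound]
step 5: L[5]=6 C[4]=9 → dur=9, Σ=42 | A=compute:t4 B=load:t5 [compute-bound]
step 6: L[6]=2 C[5]=9 → dur=9, Σ=51 | A=load:t6 B=compute:t5 [compute-bound]
step 7: L[7]=9 C[6]=3 → dur=9, Σ=60 | A=compute:t6 B=load:t7 [load-bound]
step 8: C[7]=7 → dur=7, Σ=67 | A=idle B=compute:t7 [compute-only]

end_cycle[8] = 67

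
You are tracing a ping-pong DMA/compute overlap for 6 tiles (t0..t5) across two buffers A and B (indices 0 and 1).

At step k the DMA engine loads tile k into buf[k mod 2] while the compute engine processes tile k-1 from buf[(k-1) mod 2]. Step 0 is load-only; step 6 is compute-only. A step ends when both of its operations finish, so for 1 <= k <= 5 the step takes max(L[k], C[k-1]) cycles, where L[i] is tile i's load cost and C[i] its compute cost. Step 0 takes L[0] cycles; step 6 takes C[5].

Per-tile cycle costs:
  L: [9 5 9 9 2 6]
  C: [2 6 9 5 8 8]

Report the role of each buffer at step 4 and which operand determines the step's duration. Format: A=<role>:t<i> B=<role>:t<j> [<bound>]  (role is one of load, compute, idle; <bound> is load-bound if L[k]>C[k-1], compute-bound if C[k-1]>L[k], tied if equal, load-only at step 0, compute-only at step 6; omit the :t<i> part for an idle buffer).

[0] DMA t0→A (9c) ∥ CU idle ⇒ 9c, clock 9
[1] DMA t1→B (5c) ∥ CU A:t0 (2c) ⇒ 5c, clock 14
[2] DMA t2→A (9c) ∥ CU B:t1 (6c) ⇒ 9c, clock 23
[3] DMA t3→B (9c) ∥ CU A:t2 (9c) ⇒ 9c, clock 32
[4] DMA t4→A (2c) ∥ CU B:t3 (5c) ⇒ 5c, clock 37
[5] DMA t5→B (6c) ∥ CU A:t4 (8c) ⇒ 8c, clock 45
[6] DMA idle ∥ CU B:t5 (8c) ⇒ 8c, clock 53

step 4: A=load:t4 B=compute:t3 [compute-bound]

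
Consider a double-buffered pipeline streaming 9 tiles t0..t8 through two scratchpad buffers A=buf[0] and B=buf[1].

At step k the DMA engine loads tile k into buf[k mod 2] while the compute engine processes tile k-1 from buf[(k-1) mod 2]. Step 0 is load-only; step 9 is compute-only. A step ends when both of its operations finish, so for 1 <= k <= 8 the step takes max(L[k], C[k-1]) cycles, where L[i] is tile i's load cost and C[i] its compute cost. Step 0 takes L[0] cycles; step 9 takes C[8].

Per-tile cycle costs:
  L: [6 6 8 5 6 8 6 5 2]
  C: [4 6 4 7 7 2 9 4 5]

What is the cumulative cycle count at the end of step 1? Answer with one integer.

end_cycle[1] = 12

[0] DMA t0→A (6c) ∥ CU idle ⇒ 6c, clock 6
[1] DMA t1→B (6c) ∥ CU A:t0 (4c) ⇒ 6c, clock 12
[2] DMA t2→A (8c) ∥ CU B:t1 (6c) ⇒ 8c, clock 20
[3] DMA t3→B (5c) ∥ CU A:t2 (4c) ⇒ 5c, clock 25
[4] DMA t4→A (6c) ∥ CU B:t3 (7c) ⇒ 7c, clock 32
[5] DMA t5→B (8c) ∥ CU A:t4 (7c) ⇒ 8c, clock 40
[6] DMA t6→A (6c) ∥ CU B:t5 (2c) ⇒ 6c, clock 46
[7] DMA t7→B (5c) ∥ CU A:t6 (9c) ⇒ 9c, clock 55
[8] DMA t8→A (2c) ∥ CU B:t7 (4c) ⇒ 4c, clock 59
[9] DMA idle ∥ CU A:t8 (5c) ⇒ 5c, clock 64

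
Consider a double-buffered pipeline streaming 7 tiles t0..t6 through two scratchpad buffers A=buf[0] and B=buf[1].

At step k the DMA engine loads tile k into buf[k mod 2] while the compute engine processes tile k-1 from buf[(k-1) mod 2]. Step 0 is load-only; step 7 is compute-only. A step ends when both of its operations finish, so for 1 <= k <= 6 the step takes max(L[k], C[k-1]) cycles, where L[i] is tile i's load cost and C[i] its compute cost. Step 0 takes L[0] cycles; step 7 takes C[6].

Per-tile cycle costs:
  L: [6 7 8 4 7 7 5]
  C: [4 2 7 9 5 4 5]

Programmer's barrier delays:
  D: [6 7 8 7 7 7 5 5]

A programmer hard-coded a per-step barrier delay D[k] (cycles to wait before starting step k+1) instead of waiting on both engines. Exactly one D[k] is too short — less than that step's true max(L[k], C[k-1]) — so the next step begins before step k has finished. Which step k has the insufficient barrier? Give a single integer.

step 0: need L[0]=6 = 6; D[0]=6 ok
step 1: need max(L[1]=7,C[0]=4) = 7; D[1]=7 ok
step 2: need max(L[2]=8,C[1]=2) = 8; D[2]=8 ok
step 3: need max(L[3]=4,C[2]=7) = 7; D[3]=7 ok
step 4: need max(L[4]=7,C[3]=9) = 9; D[4]=7 SHORT
step 5: need max(L[5]=7,C[4]=5) = 7; D[5]=7 ok
step 6: need max(L[6]=5,C[5]=4) = 5; D[6]=5 ok
step 7: need C[6]=5 = 5; D[7]=5 ok

hazard at step 4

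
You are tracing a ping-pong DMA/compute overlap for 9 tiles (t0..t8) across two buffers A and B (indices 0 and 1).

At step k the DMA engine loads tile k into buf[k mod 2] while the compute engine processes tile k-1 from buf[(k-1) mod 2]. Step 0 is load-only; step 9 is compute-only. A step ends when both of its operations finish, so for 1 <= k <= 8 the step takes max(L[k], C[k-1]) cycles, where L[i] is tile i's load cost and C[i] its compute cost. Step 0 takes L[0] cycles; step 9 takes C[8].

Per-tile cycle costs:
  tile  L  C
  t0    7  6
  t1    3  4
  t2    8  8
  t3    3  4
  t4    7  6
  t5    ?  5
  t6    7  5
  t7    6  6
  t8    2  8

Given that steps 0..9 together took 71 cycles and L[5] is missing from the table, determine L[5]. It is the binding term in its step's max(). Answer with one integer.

L[5] = 8

step 0: dur = L[0]=7 = 7
step 1: dur = max(L[1]=3, C[0]=6) = 6
step 2: dur = max(L[2]=8, C[1]=4) = 8
step 3: dur = max(L[3]=3, C[2]=8) = 8
step 4: dur = max(L[4]=7, C[3]=4) = 7
step 5: dur = max(L[5]=?, C[4]=6) = L[5]  (unknown; binding)
step 6: dur = max(L[6]=7, C[5]=5) = 7
step 7: dur = max(L[7]=6, C[6]=5) = 6
step 8: dur = max(L[8]=2, C[7]=6) = 6
step 9: dur = C[8]=8 = 8
sum of known step durations = 63
dur[5] = total - known = 71 - 63 = 8
L[5] is the binding max in step 5, so L[5] = dur[5] = 8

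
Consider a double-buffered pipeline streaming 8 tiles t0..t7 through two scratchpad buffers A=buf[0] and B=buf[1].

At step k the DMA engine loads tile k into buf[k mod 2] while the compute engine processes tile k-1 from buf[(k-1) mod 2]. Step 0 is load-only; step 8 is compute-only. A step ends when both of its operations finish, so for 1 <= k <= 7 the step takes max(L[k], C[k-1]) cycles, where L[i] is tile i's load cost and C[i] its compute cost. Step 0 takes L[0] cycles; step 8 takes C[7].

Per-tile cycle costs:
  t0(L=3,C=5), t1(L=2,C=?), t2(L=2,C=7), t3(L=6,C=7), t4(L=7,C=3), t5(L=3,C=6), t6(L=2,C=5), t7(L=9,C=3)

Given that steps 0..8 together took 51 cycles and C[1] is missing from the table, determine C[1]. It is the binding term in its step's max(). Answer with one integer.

step 0 = dur = L[0]=3 = 3
step 1 = dur = max(L[1]=2, C[0]=5) = 5
step 2 = dur = max(L[2]=2, C[1]=?) = C[1]  (unknown; binding)
step 3 = dur = max(L[3]=6, C[2]=7) = 7
step 4 = dur = max(L[4]=7, C[3]=7) = 7
step 5 = dur = max(L[5]=3, C[4]=3) = 3
step 6 = dur = max(L[6]=2, C[5]=6) = 6
step 7 = dur = max(L[7]=9, C[6]=5) = 9
step 8 = dur = C[7]=3 = 3
sum of known step durations = 43
dur[2] = total - known = 51 - 43 = 8
C[1] is the binding max in step 2, so C[1] = dur[2] = 8

C[1] = 8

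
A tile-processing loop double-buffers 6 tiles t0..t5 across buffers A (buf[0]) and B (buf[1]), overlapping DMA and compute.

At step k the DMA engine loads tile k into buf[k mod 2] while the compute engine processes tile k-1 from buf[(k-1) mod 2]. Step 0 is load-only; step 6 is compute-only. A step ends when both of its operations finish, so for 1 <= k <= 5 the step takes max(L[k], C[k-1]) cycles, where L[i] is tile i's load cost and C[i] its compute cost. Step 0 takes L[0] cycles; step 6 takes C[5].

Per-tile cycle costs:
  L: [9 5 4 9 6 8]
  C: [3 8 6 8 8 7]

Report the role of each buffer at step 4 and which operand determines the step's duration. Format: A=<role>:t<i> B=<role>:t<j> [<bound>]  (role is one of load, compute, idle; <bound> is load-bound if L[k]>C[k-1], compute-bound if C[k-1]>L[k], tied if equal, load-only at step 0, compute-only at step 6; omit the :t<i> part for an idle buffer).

step 4: A=load:t4 B=compute:t3 [compute-bound]

step 0: L[0]=9 → dur=9, Σ=9 | A=load:t0 B=idle [load-only]
step 1: L[1]=5 C[0]=3 → dur=5, Σ=14 | A=compute:t0 B=load:t1 [load-bound]
step 2: L[2]=4 C[1]=8 → dur=8, Σ=22 | A=load:t2 B=compute:t1 [compute-bound]
step 3: L[3]=9 C[2]=6 → dur=9, Σ=31 | A=compute:t2 B=load:t3 [load-bound]
step 4: L[4]=6 C[3]=8 → dur=8, Σ=39 | A=load:t4 B=compute:t3 [compute-bound]
step 5: L[5]=8 C[4]=8 → dur=8, Σ=47 | A=compute:t4 B=load:t5 [tied]
step 6: C[5]=7 → dur=7, Σ=54 | A=idle B=compute:t5 [compute-only]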